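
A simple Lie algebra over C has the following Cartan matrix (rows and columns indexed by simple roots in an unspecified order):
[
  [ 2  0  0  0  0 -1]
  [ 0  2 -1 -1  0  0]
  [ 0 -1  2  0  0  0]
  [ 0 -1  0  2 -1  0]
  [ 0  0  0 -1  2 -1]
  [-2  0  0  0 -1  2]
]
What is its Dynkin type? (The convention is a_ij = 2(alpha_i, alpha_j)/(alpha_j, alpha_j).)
The matrix has rank 6 with 2's on the diagonal. Reading the off-diagonal entries as Dynkin edges (a single edge where a_ij = a_ji = -1; a double or triple edge where a_ij * a_ji = 2 or 3), the diagram is a chain of 6 nodes with a double edge at one end; the terminal node there is the unique short simple root (B_6). One simple-root ordering that puts it in standard form is (alpha_3, alpha_2, alpha_4, alpha_5, alpha_6, alpha_1). So the algebra is type B_6, i.e. so(13).

B_6 (so(13))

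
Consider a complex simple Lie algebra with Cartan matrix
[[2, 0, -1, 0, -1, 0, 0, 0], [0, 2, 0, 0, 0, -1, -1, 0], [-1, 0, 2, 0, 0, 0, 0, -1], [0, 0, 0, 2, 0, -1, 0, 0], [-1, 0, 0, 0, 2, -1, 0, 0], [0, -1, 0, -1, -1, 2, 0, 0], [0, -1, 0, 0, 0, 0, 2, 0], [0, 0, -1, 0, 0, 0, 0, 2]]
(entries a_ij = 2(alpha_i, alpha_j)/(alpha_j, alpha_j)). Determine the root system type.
E_8

The matrix has rank 8 with 2's on the diagonal. Reading the off-diagonal entries as Dynkin edges (a single edge where a_ij = a_ji = -1; a double or triple edge where a_ij * a_ji = 2 or 3), the diagram is a chain of 7 nodes with one extra node attached to the third node from one end (E_8). One simple-root ordering that puts it in standard form is (alpha_7, alpha_4, alpha_2, alpha_6, alpha_5, alpha_1, alpha_3, alpha_8). So the algebra is type E_8.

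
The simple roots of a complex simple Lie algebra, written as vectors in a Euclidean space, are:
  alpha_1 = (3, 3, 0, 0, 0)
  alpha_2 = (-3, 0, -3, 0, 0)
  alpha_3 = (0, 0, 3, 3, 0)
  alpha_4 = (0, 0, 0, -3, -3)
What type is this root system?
type A_4

Compute the Cartan integers a_ij = 2(alpha_i, alpha_j)/(alpha_j, alpha_j); the resulting 4x4 Cartan matrix is
[[2, -1, 0, 0], [-1, 2, -1, 0], [0, -1, 2, -1], [0, 0, -1, 2]].
All simple roots have the same length, so the diagram is simply laced. The associated Dynkin diagram is a chain of 4 nodes with single edges (A_4), so the type is A_4 (the algebra sl(5)).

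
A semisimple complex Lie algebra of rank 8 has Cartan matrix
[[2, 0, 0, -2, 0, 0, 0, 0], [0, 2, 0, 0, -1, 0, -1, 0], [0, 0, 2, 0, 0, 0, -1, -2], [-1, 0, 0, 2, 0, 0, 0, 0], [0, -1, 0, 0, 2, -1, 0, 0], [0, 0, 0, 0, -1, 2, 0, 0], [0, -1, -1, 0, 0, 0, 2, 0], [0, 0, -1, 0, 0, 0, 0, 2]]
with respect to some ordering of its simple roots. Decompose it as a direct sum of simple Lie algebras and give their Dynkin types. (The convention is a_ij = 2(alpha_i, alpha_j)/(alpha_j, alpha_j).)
The diagram associated to this matrix has two connected components: the simple roots {alpha_1, alpha_4} form a chain of 2 nodes with a double edge at one end; the terminal node there is the unique short simple root (B_2), and {alpha_2, alpha_3, alpha_5, alpha_6, alpha_7, alpha_8} form a chain of 6 nodes with a double edge at one end; the terminal node there is the unique short simple root (B_6). A semisimple Lie algebra decomposes uniquely as the direct sum of simple ideals, one per connected component of its Dynkin diagram, so g ≅ B_2 ⊕ B_6 (dimension 10 + 78 = 88).

type B_2 + type B_6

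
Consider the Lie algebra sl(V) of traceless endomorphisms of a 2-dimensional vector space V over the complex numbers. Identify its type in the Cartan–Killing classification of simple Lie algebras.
This is sl(2), which has dimension 2^2 - 1 = 3 and rank 2 - 1 = 1 (a Cartan subalgebra is the diagonal traceless matrices). In the classification of classical Lie algebras, the special linear algebra sl(n+1) has type A_n; here n = 1, so the Dynkin diagram is a chain of 1 nodes with single edges (A_1). Hence the type is A_1.

A_1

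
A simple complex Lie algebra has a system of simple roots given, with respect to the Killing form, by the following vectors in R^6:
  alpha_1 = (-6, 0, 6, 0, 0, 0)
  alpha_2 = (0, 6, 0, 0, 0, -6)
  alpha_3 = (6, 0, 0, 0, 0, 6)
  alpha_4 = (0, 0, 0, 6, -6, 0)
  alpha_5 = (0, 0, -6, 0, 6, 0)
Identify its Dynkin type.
Compute the Cartan integers a_ij = 2(alpha_i, alpha_j)/(alpha_j, alpha_j); the resulting 5x5 Cartan matrix is
[[2, 0, -1, 0, -1], [0, 2, -1, 0, 0], [-1, -1, 2, 0, 0], [0, 0, 0, 2, -1], [-1, 0, 0, -1, 2]].
All simple roots have the same length, so the diagram is simply laced. The associated Dynkin diagram is a chain of 5 nodes with single edges (A_5), so the type is A_5 (the algebra sl(6)).

A5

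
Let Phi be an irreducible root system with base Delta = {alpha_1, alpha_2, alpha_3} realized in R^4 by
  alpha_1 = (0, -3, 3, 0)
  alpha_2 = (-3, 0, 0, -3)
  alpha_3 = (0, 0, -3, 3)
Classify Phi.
A_3

Compute the Cartan integers a_ij = 2(alpha_i, alpha_j)/(alpha_j, alpha_j); the resulting 3x3 Cartan matrix is
[[2, 0, -1], [0, 2, -1], [-1, -1, 2]].
All simple roots have the same length, so the diagram is simply laced. The associated Dynkin diagram is a chain of 3 nodes with single edges (A_3), so the type is A_3 (the algebra sl(4)).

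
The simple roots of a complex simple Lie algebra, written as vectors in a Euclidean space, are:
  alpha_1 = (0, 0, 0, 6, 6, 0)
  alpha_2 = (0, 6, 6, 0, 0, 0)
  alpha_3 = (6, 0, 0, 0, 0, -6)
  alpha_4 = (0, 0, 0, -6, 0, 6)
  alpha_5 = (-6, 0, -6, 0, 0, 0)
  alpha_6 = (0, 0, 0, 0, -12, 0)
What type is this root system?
Compute the Cartan integers a_ij = 2(alpha_i, alpha_j)/(alpha_j, alpha_j); the resulting 6x6 Cartan matrix is
[[2, 0, 0, -1, 0, -1], [0, 2, 0, 0, -1, 0], [0, 0, 2, -1, -1, 0], [-1, 0, -1, 2, 0, 0], [0, -1, -1, 0, 2, 0], [-2, 0, 0, 0, 0, 2]].
The roots have two lengths (squared-length ratio 2:1); the short ones are alpha_{1,2,3,4,5}. The associated Dynkin diagram is a chain of 6 nodes with a double edge at one end; the terminal node there is the unique long simple root (C_6), so the type is C_6 (the algebra sp(12)).

C_6 (sp(12))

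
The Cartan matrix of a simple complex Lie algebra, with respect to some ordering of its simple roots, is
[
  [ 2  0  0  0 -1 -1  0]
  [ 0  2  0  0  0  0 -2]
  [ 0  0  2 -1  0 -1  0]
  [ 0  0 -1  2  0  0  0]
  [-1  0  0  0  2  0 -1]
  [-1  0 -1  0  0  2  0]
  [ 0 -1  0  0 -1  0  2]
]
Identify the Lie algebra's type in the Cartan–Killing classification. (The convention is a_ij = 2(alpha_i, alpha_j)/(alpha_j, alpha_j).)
C_7

The matrix has rank 7 with 2's on the diagonal. Reading the off-diagonal entries as Dynkin edges (a single edge where a_ij = a_ji = -1; a double or triple edge where a_ij * a_ji = 2 or 3), the diagram is a chain of 7 nodes with a double edge at one end; the terminal node there is the unique long simple root (C_7). One simple-root ordering that puts it in standard form is (alpha_4, alpha_3, alpha_6, alpha_1, alpha_5, alpha_7, alpha_2). So the algebra is type C_7, i.e. sp(14).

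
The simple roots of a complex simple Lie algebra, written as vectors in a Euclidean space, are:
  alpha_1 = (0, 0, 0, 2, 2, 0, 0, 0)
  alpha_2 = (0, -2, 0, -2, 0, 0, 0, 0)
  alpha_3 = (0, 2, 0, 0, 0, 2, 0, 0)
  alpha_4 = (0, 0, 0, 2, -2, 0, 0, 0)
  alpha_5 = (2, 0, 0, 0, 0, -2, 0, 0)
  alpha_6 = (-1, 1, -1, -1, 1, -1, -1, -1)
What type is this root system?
Compute the Cartan integers a_ij = 2(alpha_i, alpha_j)/(alpha_j, alpha_j); the resulting 6x6 Cartan matrix is
[[2, -1, 0, 0, 0, 0], [-1, 2, -1, -1, 0, 0], [0, -1, 2, 0, -1, 0], [0, -1, 0, 2, 0, -1], [0, 0, -1, 0, 2, 0], [0, 0, 0, -1, 0, 2]].
All simple roots have the same length, so the diagram is simply laced. The associated Dynkin diagram is a chain of 5 nodes with one extra node attached to the third node from one end (E_6), so the type is E_6.

type E_6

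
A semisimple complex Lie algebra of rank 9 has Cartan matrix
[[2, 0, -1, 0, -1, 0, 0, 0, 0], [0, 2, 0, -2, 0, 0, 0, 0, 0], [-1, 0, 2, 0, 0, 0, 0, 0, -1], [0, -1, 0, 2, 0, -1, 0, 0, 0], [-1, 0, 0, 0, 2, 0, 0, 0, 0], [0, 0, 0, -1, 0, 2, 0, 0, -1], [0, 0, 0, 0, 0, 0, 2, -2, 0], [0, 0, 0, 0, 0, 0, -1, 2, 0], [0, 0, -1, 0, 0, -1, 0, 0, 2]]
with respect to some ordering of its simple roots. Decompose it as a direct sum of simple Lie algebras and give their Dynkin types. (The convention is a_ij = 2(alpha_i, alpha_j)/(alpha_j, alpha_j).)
The diagram associated to this matrix has two connected components: the simple roots {alpha_7, alpha_8} form a chain of 2 nodes with a double edge at one end; the terminal node there is the unique short simple root (B_2), and {alpha_1, alpha_2, alpha_3, alpha_4, alpha_5, alpha_6, alpha_9} form a chain of 7 nodes with a double edge at one end; the terminal node there is the unique long simple root (C_7). A semisimple Lie algebra decomposes uniquely as the direct sum of simple ideals, one per connected component of its Dynkin diagram, so g ≅ B_2 ⊕ C_7 (dimension 10 + 105 = 115).

type B_2 ⊕ type C_7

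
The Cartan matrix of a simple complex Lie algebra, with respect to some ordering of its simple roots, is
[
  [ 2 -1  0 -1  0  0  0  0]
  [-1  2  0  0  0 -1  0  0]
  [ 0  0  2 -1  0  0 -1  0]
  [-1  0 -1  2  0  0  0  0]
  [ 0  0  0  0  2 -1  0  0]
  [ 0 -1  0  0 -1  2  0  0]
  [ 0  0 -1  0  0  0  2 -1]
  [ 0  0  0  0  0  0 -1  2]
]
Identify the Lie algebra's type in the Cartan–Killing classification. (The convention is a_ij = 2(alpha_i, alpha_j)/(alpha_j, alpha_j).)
The matrix has rank 8 with 2's on the diagonal. Reading the off-diagonal entries as Dynkin edges (a single edge where a_ij = a_ji = -1; a double or triple edge where a_ij * a_ji = 2 or 3), the diagram is a chain of 8 nodes with single edges (A_8). One simple-root ordering that puts it in standard form is (alpha_8, alpha_7, alpha_3, alpha_4, alpha_1, alpha_2, alpha_6, alpha_5). So the algebra is type A_8, i.e. sl(9).

A8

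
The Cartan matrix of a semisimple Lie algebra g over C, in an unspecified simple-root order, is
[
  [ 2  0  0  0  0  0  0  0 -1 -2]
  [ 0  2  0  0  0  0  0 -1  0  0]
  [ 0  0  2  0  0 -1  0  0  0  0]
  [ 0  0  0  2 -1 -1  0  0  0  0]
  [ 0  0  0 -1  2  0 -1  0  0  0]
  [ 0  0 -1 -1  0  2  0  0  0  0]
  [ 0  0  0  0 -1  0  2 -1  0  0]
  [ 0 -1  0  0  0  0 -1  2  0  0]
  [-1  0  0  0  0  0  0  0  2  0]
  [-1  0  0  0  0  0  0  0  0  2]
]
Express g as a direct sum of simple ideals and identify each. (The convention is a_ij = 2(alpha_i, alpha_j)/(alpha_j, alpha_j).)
A_7 (sl(8)) + B_3 (so(7))

The diagram associated to this matrix has two connected components: the simple roots {alpha_2, alpha_3, alpha_4, alpha_5, alpha_6, alpha_7, alpha_8} form a chain of 7 nodes with single edges (A_7), and {alpha_1, alpha_9, alpha_10} form a chain of 3 nodes with a double edge at one end; the terminal node there is the unique short simple root (B_3). A semisimple Lie algebra decomposes uniquely as the direct sum of simple ideals, one per connected component of its Dynkin diagram, so g ≅ A_7 ⊕ B_3 (dimension 63 + 21 = 84).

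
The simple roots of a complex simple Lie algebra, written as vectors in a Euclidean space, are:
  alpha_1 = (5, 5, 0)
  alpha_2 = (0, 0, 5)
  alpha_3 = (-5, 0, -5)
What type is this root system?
B3

Compute the Cartan integers a_ij = 2(alpha_i, alpha_j)/(alpha_j, alpha_j); the resulting 3x3 Cartan matrix is
[[2, 0, -1], [0, 2, -1], [-1, -2, 2]].
The roots have two lengths (squared-length ratio 2:1); the short ones are alpha_{2}. The associated Dynkin diagram is a chain of 3 nodes with a double edge at one end; the terminal node there is the unique short simple root (B_3), so the type is B_3 (the algebra so(7)).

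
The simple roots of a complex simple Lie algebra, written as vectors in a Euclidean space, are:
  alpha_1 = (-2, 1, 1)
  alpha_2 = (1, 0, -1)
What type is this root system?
G2

Compute the Cartan integers a_ij = 2(alpha_i, alpha_j)/(alpha_j, alpha_j); the resulting 2x2 Cartan matrix is
[[2, -3], [-1, 2]].
The roots have two lengths (squared-length ratio 3:1); the short ones are alpha_{2}. The associated Dynkin diagram is two nodes joined by a triple edge (G_2), so the type is G_2.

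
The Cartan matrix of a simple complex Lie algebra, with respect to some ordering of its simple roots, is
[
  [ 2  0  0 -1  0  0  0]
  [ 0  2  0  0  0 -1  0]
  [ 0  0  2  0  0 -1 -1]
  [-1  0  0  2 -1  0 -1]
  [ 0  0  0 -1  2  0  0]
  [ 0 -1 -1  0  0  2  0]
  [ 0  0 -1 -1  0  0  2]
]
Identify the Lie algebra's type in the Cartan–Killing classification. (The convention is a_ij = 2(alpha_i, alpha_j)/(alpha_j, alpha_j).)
The matrix has rank 7 with 2's on the diagonal. Reading the off-diagonal entries as Dynkin edges (a single edge where a_ij = a_ji = -1; a double or triple edge where a_ij * a_ji = 2 or 3), the diagram is a chain of 5 nodes with a fork of two nodes at one end (D_7). One simple-root ordering that puts it in standard form is (alpha_2, alpha_6, alpha_3, alpha_7, alpha_4, alpha_5, alpha_1). So the algebra is type D_7, i.e. so(14).

D_7 (so(14))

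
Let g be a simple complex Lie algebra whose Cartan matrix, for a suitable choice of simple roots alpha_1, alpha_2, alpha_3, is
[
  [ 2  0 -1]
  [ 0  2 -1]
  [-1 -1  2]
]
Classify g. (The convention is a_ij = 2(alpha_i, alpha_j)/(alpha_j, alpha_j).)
The matrix has rank 3 with 2's on the diagonal. Reading the off-diagonal entries as Dynkin edges (a single edge where a_ij = a_ji = -1; a double or triple edge where a_ij * a_ji = 2 or 3), the diagram is a chain of 3 nodes with single edges (A_3). One simple-root ordering that puts it in standard form is (alpha_2, alpha_3, alpha_1). So the algebra is type A_3, i.e. sl(4).

A3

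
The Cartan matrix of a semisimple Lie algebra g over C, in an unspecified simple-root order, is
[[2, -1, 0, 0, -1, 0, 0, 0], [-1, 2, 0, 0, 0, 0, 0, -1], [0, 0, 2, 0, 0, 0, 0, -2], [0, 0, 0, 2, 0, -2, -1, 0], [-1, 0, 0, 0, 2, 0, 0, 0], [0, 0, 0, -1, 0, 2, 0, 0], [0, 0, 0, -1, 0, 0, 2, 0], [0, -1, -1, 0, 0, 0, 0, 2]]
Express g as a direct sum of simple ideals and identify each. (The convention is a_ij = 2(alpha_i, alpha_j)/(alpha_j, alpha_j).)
type B_3 + type C_5

The diagram associated to this matrix has two connected components: the simple roots {alpha_4, alpha_6, alpha_7} form a chain of 3 nodes with a double edge at one end; the terminal node there is the unique short simple root (B_3), and {alpha_1, alpha_2, alpha_3, alpha_5, alpha_8} form a chain of 5 nodes with a double edge at one end; the terminal node there is the unique long simple root (C_5). A semisimple Lie algebra decomposes uniquely as the direct sum of simple ideals, one per connected component of its Dynkin diagram, so g ≅ B_3 ⊕ C_5 (dimension 21 + 55 = 76).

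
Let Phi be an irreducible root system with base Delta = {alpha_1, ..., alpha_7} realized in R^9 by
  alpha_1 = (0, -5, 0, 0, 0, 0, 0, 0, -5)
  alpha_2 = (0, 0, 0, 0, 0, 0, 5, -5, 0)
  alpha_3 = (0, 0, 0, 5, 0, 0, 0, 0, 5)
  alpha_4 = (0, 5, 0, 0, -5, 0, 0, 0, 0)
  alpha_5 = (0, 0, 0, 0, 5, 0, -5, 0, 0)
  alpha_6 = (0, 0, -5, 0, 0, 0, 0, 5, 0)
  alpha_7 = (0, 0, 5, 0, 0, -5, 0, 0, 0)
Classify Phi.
A_7 (sl(8))

Compute the Cartan integers a_ij = 2(alpha_i, alpha_j)/(alpha_j, alpha_j); the resulting 7x7 Cartan matrix is
[[2, 0, -1, -1, 0, 0, 0], [0, 2, 0, 0, -1, -1, 0], [-1, 0, 2, 0, 0, 0, 0], [-1, 0, 0, 2, -1, 0, 0], [0, -1, 0, -1, 2, 0, 0], [0, -1, 0, 0, 0, 2, -1], [0, 0, 0, 0, 0, -1, 2]].
All simple roots have the same length, so the diagram is simply laced. The associated Dynkin diagram is a chain of 7 nodes with single edges (A_7), so the type is A_7 (the algebra sl(8)).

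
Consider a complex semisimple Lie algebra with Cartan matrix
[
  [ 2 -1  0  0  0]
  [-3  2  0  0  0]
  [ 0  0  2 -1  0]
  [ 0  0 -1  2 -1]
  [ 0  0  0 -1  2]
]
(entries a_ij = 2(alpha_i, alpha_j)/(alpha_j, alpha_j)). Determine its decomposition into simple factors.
The diagram associated to this matrix has two connected components: the simple roots {alpha_3, alpha_4, alpha_5} form a chain of 3 nodes with single edges (A_3), and {alpha_1, alpha_2} form two nodes joined by a triple edge (G_2). A semisimple Lie algebra decomposes uniquely as the direct sum of simple ideals, one per connected component of its Dynkin diagram, so g ≅ A_3 ⊕ G_2 (dimension 15 + 14 = 29).

A_3 ⊕ G_2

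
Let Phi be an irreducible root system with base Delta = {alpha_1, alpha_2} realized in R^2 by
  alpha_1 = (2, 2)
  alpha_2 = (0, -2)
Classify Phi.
Compute the Cartan integers a_ij = 2(alpha_i, alpha_j)/(alpha_j, alpha_j); the resulting 2x2 Cartan matrix is
[[2, -2], [-1, 2]].
The roots have two lengths (squared-length ratio 2:1); the short ones are alpha_{2}. The associated Dynkin diagram is a chain of 2 nodes with a double edge at one end; the terminal node there is the unique short simple root (B_2), so the type is B_2 (the algebra so(5)).

B_2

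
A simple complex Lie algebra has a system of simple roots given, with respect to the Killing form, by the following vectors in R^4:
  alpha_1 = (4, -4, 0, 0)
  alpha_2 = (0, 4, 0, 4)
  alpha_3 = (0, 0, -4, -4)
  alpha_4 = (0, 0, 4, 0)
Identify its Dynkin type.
B4

Compute the Cartan integers a_ij = 2(alpha_i, alpha_j)/(alpha_j, alpha_j); the resulting 4x4 Cartan matrix is
[[2, -1, 0, 0], [-1, 2, -1, 0], [0, -1, 2, -2], [0, 0, -1, 2]].
The roots have two lengths (squared-length ratio 2:1); the short ones are alpha_{4}. The associated Dynkin diagram is a chain of 4 nodes with a double edge at one end; the terminal node there is the unique short simple root (B_4), so the type is B_4 (the algebra so(9)).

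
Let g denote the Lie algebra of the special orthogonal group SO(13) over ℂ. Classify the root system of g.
type B_6

This is so(13) with 13 odd, which has dimension 13(13-1)/2 = 78 and rank (13-1)/2 = 6. In the classification of classical Lie algebras, the orthogonal algebra so(2n+1) in an odd number of variables has type B_n; here n = 6, so the Dynkin diagram is a chain of 6 nodes with a double edge at one end; the terminal node there is the unique short simple root (B_6). Hence the type is B_6.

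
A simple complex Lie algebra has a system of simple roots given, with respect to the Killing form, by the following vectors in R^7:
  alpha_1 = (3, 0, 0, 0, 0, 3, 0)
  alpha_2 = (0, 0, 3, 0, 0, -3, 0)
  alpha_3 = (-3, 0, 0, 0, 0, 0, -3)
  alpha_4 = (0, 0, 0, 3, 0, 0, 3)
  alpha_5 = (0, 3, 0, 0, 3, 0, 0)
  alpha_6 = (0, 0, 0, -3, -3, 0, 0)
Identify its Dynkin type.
Compute the Cartan integers a_ij = 2(alpha_i, alpha_j)/(alpha_j, alpha_j); the resulting 6x6 Cartan matrix is
[[2, -1, -1, 0, 0, 0], [-1, 2, 0, 0, 0, 0], [-1, 0, 2, -1, 0, 0], [0, 0, -1, 2, 0, -1], [0, 0, 0, 0, 2, -1], [0, 0, 0, -1, -1, 2]].
All simple roots have the same length, so the diagram is simply laced. The associated Dynkin diagram is a chain of 6 nodes with single edges (A_6), so the type is A_6 (the algebra sl(7)).

A_6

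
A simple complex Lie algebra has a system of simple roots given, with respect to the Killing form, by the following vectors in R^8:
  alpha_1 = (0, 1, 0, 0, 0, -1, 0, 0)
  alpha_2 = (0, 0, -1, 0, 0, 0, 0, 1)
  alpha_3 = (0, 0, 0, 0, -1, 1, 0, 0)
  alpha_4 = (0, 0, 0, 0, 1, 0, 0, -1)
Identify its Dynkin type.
type A_4

Compute the Cartan integers a_ij = 2(alpha_i, alpha_j)/(alpha_j, alpha_j); the resulting 4x4 Cartan matrix is
[[2, 0, -1, 0], [0, 2, 0, -1], [-1, 0, 2, -1], [0, -1, -1, 2]].
All simple roots have the same length, so the diagram is simply laced. The associated Dynkin diagram is a chain of 4 nodes with single edges (A_4), so the type is A_4 (the algebra sl(5)).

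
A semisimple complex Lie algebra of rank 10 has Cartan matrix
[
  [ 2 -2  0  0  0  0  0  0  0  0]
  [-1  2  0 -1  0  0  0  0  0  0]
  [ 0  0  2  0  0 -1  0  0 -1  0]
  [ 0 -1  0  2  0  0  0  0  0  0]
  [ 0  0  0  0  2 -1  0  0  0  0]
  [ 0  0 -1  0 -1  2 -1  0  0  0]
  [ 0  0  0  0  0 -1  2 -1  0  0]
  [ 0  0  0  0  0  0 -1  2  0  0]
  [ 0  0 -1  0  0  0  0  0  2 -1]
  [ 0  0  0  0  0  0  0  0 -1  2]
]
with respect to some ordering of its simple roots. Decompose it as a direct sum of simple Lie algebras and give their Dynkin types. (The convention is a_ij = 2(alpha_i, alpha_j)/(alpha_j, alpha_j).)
C3 ⊕ E7

The diagram associated to this matrix has two connected components: the simple roots {alpha_1, alpha_2, alpha_4} form a chain of 3 nodes with a double edge at one end; the terminal node there is the unique long simple root (C_3), and {alpha_3, alpha_5, alpha_6, alpha_7, alpha_8, alpha_9, alpha_10} form a chain of 6 nodes with one extra node attached to the third node from one end (E_7). A semisimple Lie algebra decomposes uniquely as the direct sum of simple ideals, one per connected component of its Dynkin diagram, so g ≅ C_3 ⊕ E_7 (dimension 21 + 133 = 154).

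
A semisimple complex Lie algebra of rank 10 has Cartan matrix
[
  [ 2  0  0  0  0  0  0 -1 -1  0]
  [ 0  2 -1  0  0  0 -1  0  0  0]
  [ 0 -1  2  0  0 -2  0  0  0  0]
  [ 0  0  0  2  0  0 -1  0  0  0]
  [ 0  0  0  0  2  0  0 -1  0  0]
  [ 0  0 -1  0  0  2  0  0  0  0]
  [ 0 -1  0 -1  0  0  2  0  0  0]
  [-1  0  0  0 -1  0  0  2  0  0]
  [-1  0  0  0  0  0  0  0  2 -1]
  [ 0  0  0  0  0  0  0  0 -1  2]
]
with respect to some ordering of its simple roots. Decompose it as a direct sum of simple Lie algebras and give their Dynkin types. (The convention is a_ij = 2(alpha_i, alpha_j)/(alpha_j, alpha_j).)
The diagram associated to this matrix has two connected components: the simple roots {alpha_1, alpha_5, alpha_8, alpha_9, alpha_10} form a chain of 5 nodes with single edges (A_5), and {alpha_2, alpha_3, alpha_4, alpha_6, alpha_7} form a chain of 5 nodes with a double edge at one end; the terminal node there is the unique short simple root (B_5). A semisimple Lie algebra decomposes uniquely as the direct sum of simple ideals, one per connected component of its Dynkin diagram, so g ≅ A_5 ⊕ B_5 (dimension 35 + 55 = 90).

A_5 ⊕ B_5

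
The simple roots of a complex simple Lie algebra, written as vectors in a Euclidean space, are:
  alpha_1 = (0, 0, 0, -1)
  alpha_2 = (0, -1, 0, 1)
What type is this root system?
B2

Compute the Cartan integers a_ij = 2(alpha_i, alpha_j)/(alpha_j, alpha_j); the resulting 2x2 Cartan matrix is
[[2, -1], [-2, 2]].
The roots have two lengths (squared-length ratio 2:1); the short ones are alpha_{1}. The associated Dynkin diagram is a chain of 2 nodes with a double edge at one end; the terminal node there is the unique short simple root (B_2), so the type is B_2 (the algebra so(5)).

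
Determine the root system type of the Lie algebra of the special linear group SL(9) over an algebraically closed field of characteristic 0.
This is sl(9), which has dimension 9^2 - 1 = 80 and rank 9 - 1 = 8 (a Cartan subalgebra is the diagonal traceless matrices). In the classification of classical Lie algebras, the special linear algebra sl(n+1) has type A_n; here n = 8, so the Dynkin diagram is a chain of 8 nodes with single edges (A_8). Hence the type is A_8.

A8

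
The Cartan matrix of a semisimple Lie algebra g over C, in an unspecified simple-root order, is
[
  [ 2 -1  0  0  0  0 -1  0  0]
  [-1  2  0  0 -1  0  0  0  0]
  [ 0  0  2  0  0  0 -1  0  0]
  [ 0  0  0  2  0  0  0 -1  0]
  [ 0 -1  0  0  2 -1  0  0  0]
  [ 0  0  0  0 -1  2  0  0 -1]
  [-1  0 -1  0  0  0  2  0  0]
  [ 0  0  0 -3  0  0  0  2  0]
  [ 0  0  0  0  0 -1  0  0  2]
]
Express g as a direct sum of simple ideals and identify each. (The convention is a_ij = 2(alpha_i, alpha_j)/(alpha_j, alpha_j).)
A7 + G2

The diagram associated to this matrix has two connected components: the simple roots {alpha_1, alpha_2, alpha_3, alpha_5, alpha_6, alpha_7, alpha_9} form a chain of 7 nodes with single edges (A_7), and {alpha_4, alpha_8} form two nodes joined by a triple edge (G_2). A semisimple Lie algebra decomposes uniquely as the direct sum of simple ideals, one per connected component of its Dynkin diagram, so g ≅ A_7 ⊕ G_2 (dimension 63 + 14 = 77).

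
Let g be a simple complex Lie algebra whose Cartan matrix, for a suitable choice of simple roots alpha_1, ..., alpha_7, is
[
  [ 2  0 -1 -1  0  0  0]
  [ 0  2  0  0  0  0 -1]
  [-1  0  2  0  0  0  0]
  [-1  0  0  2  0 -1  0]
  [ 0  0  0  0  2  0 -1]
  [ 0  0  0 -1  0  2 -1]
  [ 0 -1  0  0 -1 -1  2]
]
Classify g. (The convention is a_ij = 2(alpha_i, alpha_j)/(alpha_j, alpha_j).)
The matrix has rank 7 with 2's on the diagonal. Reading the off-diagonal entries as Dynkin edges (a single edge where a_ij = a_ji = -1; a double or triple edge where a_ij * a_ji = 2 or 3), the diagram is a chain of 5 nodes with a fork of two nodes at one end (D_7). One simple-root ordering that puts it in standard form is (alpha_3, alpha_1, alpha_4, alpha_6, alpha_7, alpha_5, alpha_2). So the algebra is type D_7, i.e. so(14).

D_7 (so(14))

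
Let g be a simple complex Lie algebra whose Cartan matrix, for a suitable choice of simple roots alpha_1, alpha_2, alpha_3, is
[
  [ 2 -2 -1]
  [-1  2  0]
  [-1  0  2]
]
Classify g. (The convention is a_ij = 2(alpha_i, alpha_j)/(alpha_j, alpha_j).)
The matrix has rank 3 with 2's on the diagonal. Reading the off-diagonal entries as Dynkin edges (a single edge where a_ij = a_ji = -1; a double or triple edge where a_ij * a_ji = 2 or 3), the diagram is a chain of 3 nodes with a double edge at one end; the terminal node there is the unique short simple root (B_3). One simple-root ordering that puts it in standard form is (alpha_3, alpha_1, alpha_2). So the algebra is type B_3, i.e. so(7).

B3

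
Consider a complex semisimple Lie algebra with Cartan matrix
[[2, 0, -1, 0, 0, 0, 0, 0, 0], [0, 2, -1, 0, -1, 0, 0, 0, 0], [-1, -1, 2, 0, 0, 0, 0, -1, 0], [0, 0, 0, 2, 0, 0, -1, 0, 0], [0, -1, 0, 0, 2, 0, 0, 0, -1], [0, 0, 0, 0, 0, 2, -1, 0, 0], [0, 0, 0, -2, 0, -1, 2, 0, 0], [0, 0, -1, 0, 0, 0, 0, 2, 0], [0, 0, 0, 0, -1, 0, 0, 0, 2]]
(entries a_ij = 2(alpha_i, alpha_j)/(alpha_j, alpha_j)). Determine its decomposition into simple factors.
The diagram associated to this matrix has two connected components: the simple roots {alpha_4, alpha_6, alpha_7} form a chain of 3 nodes with a double edge at one end; the terminal node there is the unique short simple root (B_3), and {alpha_1, alpha_2, alpha_3, alpha_5, alpha_8, alpha_9} form a chain of 4 nodes with a fork of two nodes at one end (D_6). A semisimple Lie algebra decomposes uniquely as the direct sum of simple ideals, one per connected component of its Dynkin diagram, so g ≅ B_3 ⊕ D_6 (dimension 21 + 66 = 87).

type B_3 + type D_6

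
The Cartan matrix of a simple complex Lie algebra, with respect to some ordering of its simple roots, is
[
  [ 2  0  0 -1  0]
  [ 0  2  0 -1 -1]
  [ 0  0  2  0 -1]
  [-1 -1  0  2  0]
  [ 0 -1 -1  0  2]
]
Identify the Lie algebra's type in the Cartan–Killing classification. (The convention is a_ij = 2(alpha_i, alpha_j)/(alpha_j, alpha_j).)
The matrix has rank 5 with 2's on the diagonal. Reading the off-diagonal entries as Dynkin edges (a single edge where a_ij = a_ji = -1; a double or triple edge where a_ij * a_ji = 2 or 3), the diagram is a chain of 5 nodes with single edges (A_5). One simple-root ordering that puts it in standard form is (alpha_3, alpha_5, alpha_2, alpha_4, alpha_1). So the algebra is type A_5, i.e. sl(6).

A_5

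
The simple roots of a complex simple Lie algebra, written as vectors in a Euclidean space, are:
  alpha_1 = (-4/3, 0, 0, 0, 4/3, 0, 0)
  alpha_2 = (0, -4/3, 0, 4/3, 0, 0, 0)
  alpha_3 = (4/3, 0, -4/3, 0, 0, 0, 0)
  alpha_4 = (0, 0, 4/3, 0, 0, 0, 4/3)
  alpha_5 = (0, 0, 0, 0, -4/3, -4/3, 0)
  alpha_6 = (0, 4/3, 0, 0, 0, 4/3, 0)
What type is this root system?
type A_6

Compute the Cartan integers a_ij = 2(alpha_i, alpha_j)/(alpha_j, alpha_j); the resulting 6x6 Cartan matrix is
[[2, 0, -1, 0, -1, 0], [0, 2, 0, 0, 0, -1], [-1, 0, 2, -1, 0, 0], [0, 0, -1, 2, 0, 0], [-1, 0, 0, 0, 2, -1], [0, -1, 0, 0, -1, 2]].
All simple roots have the same length, so the diagram is simply laced. The associated Dynkin diagram is a chain of 6 nodes with single edges (A_6), so the type is A_6 (the algebra sl(7)).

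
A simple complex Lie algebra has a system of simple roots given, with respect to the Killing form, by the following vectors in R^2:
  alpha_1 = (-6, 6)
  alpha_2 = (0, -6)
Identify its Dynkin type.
Compute the Cartan integers a_ij = 2(alpha_i, alpha_j)/(alpha_j, alpha_j); the resulting 2x2 Cartan matrix is
[[2, -2], [-1, 2]].
The roots have two lengths (squared-length ratio 2:1); the short ones are alpha_{2}. The associated Dynkin diagram is a chain of 2 nodes with a double edge at one end; the terminal node there is the unique short simple root (B_2), so the type is B_2 (the algebra so(5)).

type B_2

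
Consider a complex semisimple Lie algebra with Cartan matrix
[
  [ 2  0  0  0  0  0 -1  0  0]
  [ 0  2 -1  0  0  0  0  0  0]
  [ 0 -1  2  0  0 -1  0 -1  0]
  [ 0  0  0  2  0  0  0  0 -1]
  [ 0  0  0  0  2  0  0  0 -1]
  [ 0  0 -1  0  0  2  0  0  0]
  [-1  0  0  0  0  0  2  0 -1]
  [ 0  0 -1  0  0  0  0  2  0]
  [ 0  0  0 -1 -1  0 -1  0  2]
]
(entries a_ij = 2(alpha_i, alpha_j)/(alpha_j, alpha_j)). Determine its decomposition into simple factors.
type D_4 + type D_5

The diagram associated to this matrix has two connected components: the simple roots {alpha_2, alpha_3, alpha_6, alpha_8} form a chain of 2 nodes with a fork of two nodes at one end (D_4), and {alpha_1, alpha_4, alpha_5, alpha_7, alpha_9} form a chain of 3 nodes with a fork of two nodes at one end (D_5). A semisimple Lie algebra decomposes uniquely as the direct sum of simple ideals, one per connected component of its Dynkin diagram, so g ≅ D_4 ⊕ D_5 (dimension 28 + 45 = 73).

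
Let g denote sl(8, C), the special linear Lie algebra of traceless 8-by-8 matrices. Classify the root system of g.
type A_7

This is sl(8), which has dimension 8^2 - 1 = 63 and rank 8 - 1 = 7 (a Cartan subalgebra is the diagonal traceless matrices). In the classification of classical Lie algebras, the special linear algebra sl(n+1) has type A_n; here n = 7, so the Dynkin diagram is a chain of 7 nodes with single edges (A_7). Hence the type is A_7.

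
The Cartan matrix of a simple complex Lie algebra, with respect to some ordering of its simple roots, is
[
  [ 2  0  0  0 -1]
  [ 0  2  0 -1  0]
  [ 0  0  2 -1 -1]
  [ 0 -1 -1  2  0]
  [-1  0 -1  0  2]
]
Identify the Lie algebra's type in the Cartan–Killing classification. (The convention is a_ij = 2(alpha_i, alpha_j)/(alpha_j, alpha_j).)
The matrix has rank 5 with 2's on the diagonal. Reading the off-diagonal entries as Dynkin edges (a single edge where a_ij = a_ji = -1; a double or triple edge where a_ij * a_ji = 2 or 3), the diagram is a chain of 5 nodes with single edges (A_5). One simple-root ordering that puts it in standard form is (alpha_1, alpha_5, alpha_3, alpha_4, alpha_2). So the algebra is type A_5, i.e. sl(6).

type A_5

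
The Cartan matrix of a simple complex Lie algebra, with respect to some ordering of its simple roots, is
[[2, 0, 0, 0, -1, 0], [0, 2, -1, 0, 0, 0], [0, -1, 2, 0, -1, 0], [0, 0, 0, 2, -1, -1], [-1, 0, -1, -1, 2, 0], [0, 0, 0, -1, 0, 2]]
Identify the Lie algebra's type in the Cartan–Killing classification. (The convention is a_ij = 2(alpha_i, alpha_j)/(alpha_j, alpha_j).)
The matrix has rank 6 with 2's on the diagonal. Reading the off-diagonal entries as Dynkin edges (a single edge where a_ij = a_ji = -1; a double or triple edge where a_ij * a_ji = 2 or 3), the diagram is a chain of 5 nodes with one extra node attached to the third node from one end (E_6). One simple-root ordering that puts it in standard form is (alpha_2, alpha_1, alpha_3, alpha_5, alpha_4, alpha_6). So the algebra is type E_6.

type E_6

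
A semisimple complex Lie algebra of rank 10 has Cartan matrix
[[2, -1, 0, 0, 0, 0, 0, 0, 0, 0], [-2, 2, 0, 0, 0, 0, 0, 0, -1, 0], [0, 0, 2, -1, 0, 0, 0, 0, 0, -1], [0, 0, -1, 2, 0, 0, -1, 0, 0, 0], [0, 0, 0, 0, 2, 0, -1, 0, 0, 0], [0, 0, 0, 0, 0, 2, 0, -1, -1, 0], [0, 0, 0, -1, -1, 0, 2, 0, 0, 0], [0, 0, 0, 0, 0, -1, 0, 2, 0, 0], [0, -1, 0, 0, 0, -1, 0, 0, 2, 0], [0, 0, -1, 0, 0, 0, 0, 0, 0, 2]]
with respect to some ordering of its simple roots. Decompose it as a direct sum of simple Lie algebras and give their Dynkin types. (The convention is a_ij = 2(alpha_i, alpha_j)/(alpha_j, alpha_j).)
The diagram associated to this matrix has two connected components: the simple roots {alpha_3, alpha_4, alpha_5, alpha_7, alpha_10} form a chain of 5 nodes with single edges (A_5), and {alpha_1, alpha_2, alpha_6, alpha_8, alpha_9} form a chain of 5 nodes with a double edge at one end; the terminal node there is the unique short simple root (B_5). A semisimple Lie algebra decomposes uniquely as the direct sum of simple ideals, one per connected component of its Dynkin diagram, so g ≅ A_5 ⊕ B_5 (dimension 35 + 55 = 90).

A_5 ⊕ B_5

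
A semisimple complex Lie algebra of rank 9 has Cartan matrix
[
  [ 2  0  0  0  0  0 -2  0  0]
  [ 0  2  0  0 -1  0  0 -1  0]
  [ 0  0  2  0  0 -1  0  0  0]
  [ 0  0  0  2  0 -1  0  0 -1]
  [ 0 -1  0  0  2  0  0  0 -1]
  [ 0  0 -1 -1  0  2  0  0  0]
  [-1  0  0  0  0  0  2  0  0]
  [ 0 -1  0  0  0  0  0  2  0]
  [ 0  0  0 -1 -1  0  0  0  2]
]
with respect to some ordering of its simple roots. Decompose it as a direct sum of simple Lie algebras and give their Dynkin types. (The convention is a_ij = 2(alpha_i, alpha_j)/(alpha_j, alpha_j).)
A_7 + B_2

The diagram associated to this matrix has two connected components: the simple roots {alpha_2, alpha_3, alpha_4, alpha_5, alpha_6, alpha_8, alpha_9} form a chain of 7 nodes with single edges (A_7), and {alpha_1, alpha_7} form a chain of 2 nodes with a double edge at one end; the terminal node there is the unique short simple root (B_2). A semisimple Lie algebra decomposes uniquely as the direct sum of simple ideals, one per connected component of its Dynkin diagram, so g ≅ A_7 ⊕ B_2 (dimension 63 + 10 = 73).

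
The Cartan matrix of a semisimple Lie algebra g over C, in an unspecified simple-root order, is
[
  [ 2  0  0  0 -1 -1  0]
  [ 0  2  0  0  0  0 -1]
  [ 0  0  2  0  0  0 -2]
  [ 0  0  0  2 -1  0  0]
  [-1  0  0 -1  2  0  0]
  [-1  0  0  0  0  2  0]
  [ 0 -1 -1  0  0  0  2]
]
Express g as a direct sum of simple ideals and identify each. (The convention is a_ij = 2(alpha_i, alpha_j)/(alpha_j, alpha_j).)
The diagram associated to this matrix has two connected components: the simple roots {alpha_1, alpha_4, alpha_5, alpha_6} form a chain of 4 nodes with single edges (A_4), and {alpha_2, alpha_3, alpha_7} form a chain of 3 nodes with a double edge at one end; the terminal node there is the unique long simple root (C_3). A semisimple Lie algebra decomposes uniquely as the direct sum of simple ideals, one per connected component of its Dynkin diagram, so g ≅ A_4 ⊕ C_3 (dimension 24 + 21 = 45).

type A_4 ⊕ type C_3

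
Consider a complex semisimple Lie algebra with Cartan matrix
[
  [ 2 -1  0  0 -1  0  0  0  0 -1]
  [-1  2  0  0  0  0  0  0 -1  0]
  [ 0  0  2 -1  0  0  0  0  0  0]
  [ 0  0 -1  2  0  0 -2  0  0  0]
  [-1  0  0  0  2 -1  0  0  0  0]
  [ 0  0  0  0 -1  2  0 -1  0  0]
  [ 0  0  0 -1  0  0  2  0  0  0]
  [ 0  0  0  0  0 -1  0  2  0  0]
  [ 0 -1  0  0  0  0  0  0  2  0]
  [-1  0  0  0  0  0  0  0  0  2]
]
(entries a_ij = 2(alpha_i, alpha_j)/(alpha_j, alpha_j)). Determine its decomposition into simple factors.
The diagram associated to this matrix has two connected components: the simple roots {alpha_3, alpha_4, alpha_7} form a chain of 3 nodes with a double edge at one end; the terminal node there is the unique short simple root (B_3), and {alpha_1, alpha_2, alpha_5, alpha_6, alpha_8, alpha_9, alpha_10} form a chain of 6 nodes with one extra node attached to the third node from one end (E_7). A semisimple Lie algebra decomposes uniquely as the direct sum of simple ideals, one per connected component of its Dynkin diagram, so g ≅ B_3 ⊕ E_7 (dimension 21 + 133 = 154).

B3 + E7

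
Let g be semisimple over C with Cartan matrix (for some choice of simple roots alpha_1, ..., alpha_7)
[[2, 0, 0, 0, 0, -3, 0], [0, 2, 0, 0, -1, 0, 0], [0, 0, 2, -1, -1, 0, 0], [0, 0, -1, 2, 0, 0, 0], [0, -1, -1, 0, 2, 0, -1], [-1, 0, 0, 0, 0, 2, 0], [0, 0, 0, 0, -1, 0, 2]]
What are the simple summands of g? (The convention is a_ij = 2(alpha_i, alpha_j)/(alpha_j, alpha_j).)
type D_5 + type G_2

The diagram associated to this matrix has two connected components: the simple roots {alpha_2, alpha_3, alpha_4, alpha_5, alpha_7} form a chain of 3 nodes with a fork of two nodes at one end (D_5), and {alpha_1, alpha_6} form two nodes joined by a triple edge (G_2). A semisimple Lie algebra decomposes uniquely as the direct sum of simple ideals, one per connected component of its Dynkin diagram, so g ≅ D_5 ⊕ G_2 (dimension 45 + 14 = 59).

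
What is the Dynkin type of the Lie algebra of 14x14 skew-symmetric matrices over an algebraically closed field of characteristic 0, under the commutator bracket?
This is so(14) with 14 even, which has dimension 14(14-1)/2 = 91 and rank 14/2 = 7. In the classification of classical Lie algebras, the orthogonal algebra so(2n) in an even number of variables has type D_n; here n = 7, so the Dynkin diagram is a chain of 5 nodes with a fork of two nodes at one end (D_7). Hence the type is D_7.

D_7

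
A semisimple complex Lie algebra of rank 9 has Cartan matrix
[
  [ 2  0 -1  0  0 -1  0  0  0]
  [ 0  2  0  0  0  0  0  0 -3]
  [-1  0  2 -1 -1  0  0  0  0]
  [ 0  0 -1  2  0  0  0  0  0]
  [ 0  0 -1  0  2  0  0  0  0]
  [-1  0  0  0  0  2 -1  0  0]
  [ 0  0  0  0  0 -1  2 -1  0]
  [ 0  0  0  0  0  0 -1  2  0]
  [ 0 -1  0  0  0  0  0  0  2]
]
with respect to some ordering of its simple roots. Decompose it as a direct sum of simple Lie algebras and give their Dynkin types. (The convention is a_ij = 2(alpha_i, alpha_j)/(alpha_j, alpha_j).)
D_7 + G_2

The diagram associated to this matrix has two connected components: the simple roots {alpha_1, alpha_3, alpha_4, alpha_5, alpha_6, alpha_7, alpha_8} form a chain of 5 nodes with a fork of two nodes at one end (D_7), and {alpha_2, alpha_9} form two nodes joined by a triple edge (G_2). A semisimple Lie algebra decomposes uniquely as the direct sum of simple ideals, one per connected component of its Dynkin diagram, so g ≅ D_7 ⊕ G_2 (dimension 91 + 14 = 105).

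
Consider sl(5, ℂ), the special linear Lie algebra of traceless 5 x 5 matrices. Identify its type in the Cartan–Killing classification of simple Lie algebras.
This is sl(5), which has dimension 5^2 - 1 = 24 and rank 5 - 1 = 4 (a Cartan subalgebra is the diagonal traceless matrices). In the classification of classical Lie algebras, the special linear algebra sl(n+1) has type A_n; here n = 4, so the Dynkin diagram is a chain of 4 nodes with single edges (A_4). Hence the type is A_4.

A4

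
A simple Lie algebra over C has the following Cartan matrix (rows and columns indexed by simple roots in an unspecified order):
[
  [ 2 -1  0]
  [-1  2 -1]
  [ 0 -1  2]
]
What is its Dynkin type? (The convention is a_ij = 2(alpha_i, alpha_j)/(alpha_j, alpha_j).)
The matrix has rank 3 with 2's on the diagonal. Reading the off-diagonal entries as Dynkin edges (a single edge where a_ij = a_ji = -1; a double or triple edge where a_ij * a_ji = 2 or 3), the diagram is a chain of 3 nodes with single edges (A_3). One simple-root ordering that puts it in standard form is (alpha_1, alpha_2, alpha_3). So the algebra is type A_3, i.e. sl(4).

type A_3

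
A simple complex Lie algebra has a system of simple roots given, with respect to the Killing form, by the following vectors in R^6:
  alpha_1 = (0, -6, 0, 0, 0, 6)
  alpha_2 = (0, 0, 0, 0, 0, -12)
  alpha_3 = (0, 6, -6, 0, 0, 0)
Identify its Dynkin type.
Compute the Cartan integers a_ij = 2(alpha_i, alpha_j)/(alpha_j, alpha_j); the resulting 3x3 Cartan matrix is
[[2, -1, -1], [-2, 2, 0], [-1, 0, 2]].
The roots have two lengths (squared-length ratio 2:1); the short ones are alpha_{1,3}. The associated Dynkin diagram is a chain of 3 nodes with a double edge at one end; the terminal node there is the unique long simple root (C_3), so the type is C_3 (the algebra sp(6)).

C3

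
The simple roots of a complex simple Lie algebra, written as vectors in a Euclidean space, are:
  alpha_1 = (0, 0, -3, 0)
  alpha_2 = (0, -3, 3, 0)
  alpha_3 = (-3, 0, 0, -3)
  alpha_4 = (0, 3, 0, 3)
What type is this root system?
B_4

Compute the Cartan integers a_ij = 2(alpha_i, alpha_j)/(alpha_j, alpha_j); the resulting 4x4 Cartan matrix is
[[2, -1, 0, 0], [-2, 2, 0, -1], [0, 0, 2, -1], [0, -1, -1, 2]].
The roots have two lengths (squared-length ratio 2:1); the short ones are alpha_{1}. The associated Dynkin diagram is a chain of 4 nodes with a double edge at one end; the terminal node there is the unique short simple root (B_4), so the type is B_4 (the algebra so(9)).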